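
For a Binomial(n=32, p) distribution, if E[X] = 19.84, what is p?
p = 0.62

For a Binomial(n, p) distribution:
E[X] = n × p

Given n = 32 and E[X] = 19.84:
19.84 = 32 × p
p = 19.84 / 32 = 0.62

Verification: Binomial(32, 0.62) has E[X] = 19.84 ✓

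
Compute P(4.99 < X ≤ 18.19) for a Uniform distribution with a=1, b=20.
0.694737

We have X ~ Uniform(a=1, b=20).

To find P(4.99 < X ≤ 18.19), we use:
P(4.99 < X ≤ 18.19) = P(X ≤ 18.19) - P(X ≤ 4.99)
                 = F(18.19) - F(4.99)
                 = 0.904737 - 0.210000
                 = 0.694737

So there's approximately a 69.5% chance that X falls in this range.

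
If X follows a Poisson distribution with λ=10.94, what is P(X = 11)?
0.119358

We have X ~ Poisson(λ=10.94).

For a Poisson distribution, the PMF gives us the probability of each outcome.

Using the PMF formula:
P(X = 11) = 0.119358

Rounded to 4 decimal places: 0.1194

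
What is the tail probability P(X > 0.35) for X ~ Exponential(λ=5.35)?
0.153739

We have X ~ Exponential(λ=5.35).

P(X > 0.35) = 1 - P(X ≤ 0.35)
                = 1 - F(0.35)
                = 1 - 0.846261
                = 0.153739

So there's approximately a 15.4% chance that X exceeds 0.35.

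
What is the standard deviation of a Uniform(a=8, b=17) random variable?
2.5981

We have X ~ Uniform(a=8, b=17).

For a Uniform distribution with a=8, b=17:
σ = √Var(X) = 2.5981

The standard deviation is the square root of the variance.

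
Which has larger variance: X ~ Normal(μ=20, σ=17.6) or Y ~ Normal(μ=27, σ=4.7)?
X has larger variance (309.7600 > 22.0900)

Compute the variance for each distribution:

X ~ Normal(μ=20, σ=17.6):
Var(X) = 309.7600

Y ~ Normal(μ=27, σ=4.7):
Var(Y) = 22.0900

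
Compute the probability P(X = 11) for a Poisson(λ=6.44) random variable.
0.031603

We have X ~ Poisson(λ=6.44).

For a Poisson distribution, the PMF gives us the probability of each outcome.

Using the PMF formula:
P(X = 11) = 0.031603

Rounded to 4 decimal places: 0.0316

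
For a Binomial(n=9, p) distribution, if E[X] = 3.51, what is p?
p = 0.39

For a Binomial(n, p) distribution:
E[X] = n × p

Given n = 9 and E[X] = 3.51:
3.51 = 9 × p
p = 3.51 / 9 = 0.39

Verification: Binomial(9, 0.39) has E[X] = 3.51 ✓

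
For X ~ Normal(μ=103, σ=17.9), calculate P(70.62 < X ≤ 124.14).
0.845969

We have X ~ Normal(μ=103, σ=17.9).

To find P(70.62 < X ≤ 124.14), we use:
P(70.62 < X ≤ 124.14) = P(X ≤ 124.14) - P(X ≤ 70.62)
                 = F(124.14) - F(70.62)
                 = 0.881200 - 0.035230
                 = 0.845969

So there's approximately a 84.6% chance that X falls in this range.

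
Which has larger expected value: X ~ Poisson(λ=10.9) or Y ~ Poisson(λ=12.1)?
Y has larger mean (12.1000 > 10.9000)

Compute the expected value for each distribution:

X ~ Poisson(λ=10.9):
E[X] = 10.9000

Y ~ Poisson(λ=12.1):
E[Y] = 12.1000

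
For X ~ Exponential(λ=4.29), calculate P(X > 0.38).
0.195890

We have X ~ Exponential(λ=4.29).

P(X > 0.38) = 1 - P(X ≤ 0.38)
                = 1 - F(0.38)
                = 1 - 0.804110
                = 0.195890

So there's approximately a 19.6% chance that X exceeds 0.38.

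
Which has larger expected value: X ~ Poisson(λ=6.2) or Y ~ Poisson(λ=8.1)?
Y has larger mean (8.1000 > 6.2000)

Compute the expected value for each distribution:

X ~ Poisson(λ=6.2):
E[X] = 6.2000

Y ~ Poisson(λ=8.1):
E[Y] = 8.1000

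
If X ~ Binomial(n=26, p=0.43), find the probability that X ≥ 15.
0.094841

We have X ~ Binomial(n=26, p=0.43).

For discrete distributions, P(X ≥ 15) = 1 - P(X ≤ 14).

P(X ≤ 14) = 0.905159
P(X ≥ 15) = 1 - 0.905159 = 0.094841

So there's approximately a 9.5% chance that X is at least 15.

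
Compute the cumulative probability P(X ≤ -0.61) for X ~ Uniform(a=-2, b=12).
0.099286

We have X ~ Uniform(a=-2, b=12).

The CDF gives us P(X ≤ k).

Using the CDF:
P(X ≤ -0.61) = 0.099286

This means there's approximately a 9.9% chance that X is at most -0.61.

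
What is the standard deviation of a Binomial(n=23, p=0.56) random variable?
2.3806

We have X ~ Binomial(n=23, p=0.56).

For a Binomial distribution with n=23, p=0.56:
σ = √Var(X) = 2.3806

The standard deviation is the square root of the variance.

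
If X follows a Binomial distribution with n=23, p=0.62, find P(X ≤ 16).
0.831632

We have X ~ Binomial(n=23, p=0.62).

The CDF gives us P(X ≤ k).

Using the CDF:
P(X ≤ 16) = 0.831632

This means there's approximately a 83.2% chance that X is at most 16.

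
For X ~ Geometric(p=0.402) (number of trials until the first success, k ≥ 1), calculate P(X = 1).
0.402000

We have X ~ Geometric(p=0.402) (number of trials until the first success, k ≥ 1).

For a Geometric distribution, the PMF gives us the probability of each outcome.

Using the PMF formula:
P(X = 1) = 0.402000

Rounded to 4 decimal places: 0.4020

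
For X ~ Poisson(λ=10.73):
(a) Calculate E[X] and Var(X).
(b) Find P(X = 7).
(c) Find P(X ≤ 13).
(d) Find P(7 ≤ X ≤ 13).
(a) E[X] = 10.7300, Var(X) = 10.7300
(b) P(X = 7) = 0.071087
(c) P(X ≤ 13) = 0.805656
(d) P(7 ≤ X ≤ 13) = 0.715244

We have X ~ Poisson(λ=10.73).

(a) Moments:
E[X] = 10.7300
Var(X) = 10.7300
σ = √Var(X) = 3.2757

(b) Point probability using PMF:
P(X = 7) = 0.071087

(c) Cumulative probability using CDF:
P(X ≤ 13) = F(13) = 0.805656

(d) Range probability:
P(7 ≤ X ≤ 13) = P(X ≤ 13) - P(X ≤ 6)
                   = F(13) - F(6)
                   = 0.805656 - 0.090412
                   = 0.715244

This means approximately 71.5% of outcomes fall in the interval [7, 13].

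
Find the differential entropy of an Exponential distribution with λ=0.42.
1.8675 nats

We have X ~ Exponential(λ=0.42).

The differential entropy measures the uncertainty or information content of the distribution.

For an Exponential distribution with λ=0.42:
h(X) = 1.8675 nats

(In bits, this would be 2.6942 bits.)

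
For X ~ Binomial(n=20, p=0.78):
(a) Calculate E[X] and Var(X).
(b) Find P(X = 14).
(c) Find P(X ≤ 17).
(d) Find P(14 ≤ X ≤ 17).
(a) E[X] = 15.6000, Var(X) = 3.4320
(b) P(X = 14) = 0.135595
(c) P(X ≤ 17) = 0.848828
(d) P(14 ≤ X ≤ 17) = 0.718690

We have X ~ Binomial(n=20, p=0.78).

(a) Moments:
E[X] = 15.6000
Var(X) = 3.4320
σ = √Var(X) = 1.8526

(b) Point probability using PMF:
P(X = 14) = 0.135595

(c) Cumulative probability using CDF:
P(X ≤ 17) = F(17) = 0.848828

(d) Range probability:
P(14 ≤ X ≤ 17) = P(X ≤ 17) - P(X ≤ 13)
                   = F(17) - F(13)
                   = 0.848828 - 0.130137
                   = 0.718690

This means approximately 71.9% of outcomes fall in the interval [14, 17].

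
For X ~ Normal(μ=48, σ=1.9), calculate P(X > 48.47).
0.402312

We have X ~ Normal(μ=48, σ=1.9).

P(X > 48.47) = 1 - P(X ≤ 48.47)
                = 1 - F(48.47)
                = 1 - 0.597688
                = 0.402312

So there's approximately a 40.2% chance that X exceeds 48.47.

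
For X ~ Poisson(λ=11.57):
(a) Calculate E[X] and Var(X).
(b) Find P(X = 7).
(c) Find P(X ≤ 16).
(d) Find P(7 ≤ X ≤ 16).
(a) E[X] = 11.5700, Var(X) = 11.5700
(b) P(X = 7) = 0.052013
(c) P(X ≤ 16) = 0.920386
(d) P(7 ≤ X ≤ 16) = 0.862357

We have X ~ Poisson(λ=11.57).

(a) Moments:
E[X] = 11.5700
Var(X) = 11.5700
σ = √Var(X) = 3.4015

(b) Point probability using PMF:
P(X = 7) = 0.052013

(c) Cumulative probability using CDF:
P(X ≤ 16) = F(16) = 0.920386

(d) Range probability:
P(7 ≤ X ≤ 16) = P(X ≤ 16) - P(X ≤ 6)
                   = F(16) - F(6)
                   = 0.920386 - 0.058029
                   = 0.862357

This means approximately 86.2% of outcomes fall in the interval [7, 16].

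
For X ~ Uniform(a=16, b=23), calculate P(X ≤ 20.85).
0.692857

We have X ~ Uniform(a=16, b=23).

The CDF gives us P(X ≤ k).

Using the CDF:
P(X ≤ 20.85) = 0.692857

This means there's approximately a 69.3% chance that X is at most 20.85.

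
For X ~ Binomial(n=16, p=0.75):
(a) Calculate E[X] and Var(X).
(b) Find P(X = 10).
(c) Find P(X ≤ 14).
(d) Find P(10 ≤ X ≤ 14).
(a) E[X] = 12.0000, Var(X) = 3.0000
(b) P(X = 10) = 0.110097
(c) P(X ≤ 14) = 0.936524
(d) P(10 ≤ X ≤ 14) = 0.856966

We have X ~ Binomial(n=16, p=0.75).

(a) Moments:
E[X] = 12.0000
Var(X) = 3.0000
σ = √Var(X) = 1.7321

(b) Point probability using PMF:
P(X = 10) = 0.110097

(c) Cumulative probability using CDF:
P(X ≤ 14) = F(14) = 0.936524

(d) Range probability:
P(10 ≤ X ≤ 14) = P(X ≤ 14) - P(X ≤ 9)
                   = F(14) - F(9)
                   = 0.936524 - 0.079557
                   = 0.856966

This means approximately 85.7% of outcomes fall in the interval [10, 14].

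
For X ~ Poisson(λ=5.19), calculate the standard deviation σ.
2.2782

We have X ~ Poisson(λ=5.19).

For a Poisson distribution with λ=5.19:
σ = √Var(X) = 2.2782

The standard deviation is the square root of the variance.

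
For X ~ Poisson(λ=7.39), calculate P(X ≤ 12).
0.961226

We have X ~ Poisson(λ=7.39).

The CDF gives us P(X ≤ k).

Using the CDF:
P(X ≤ 12) = 0.961226

This means there's approximately a 96.1% chance that X is at most 12.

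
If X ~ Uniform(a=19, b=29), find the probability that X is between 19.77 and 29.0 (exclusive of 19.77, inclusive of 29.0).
0.923000

We have X ~ Uniform(a=19, b=29).

To find P(19.77 < X ≤ 29.0), we use:
P(19.77 < X ≤ 29.0) = P(X ≤ 29.0) - P(X ≤ 19.77)
                 = F(29.0) - F(19.77)
                 = 1.000000 - 0.077000
                 = 0.923000

So there's approximately a 92.3% chance that X falls in this range.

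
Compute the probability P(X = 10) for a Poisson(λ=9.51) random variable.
0.123567

We have X ~ Poisson(λ=9.51).

For a Poisson distribution, the PMF gives us the probability of each outcome.

Using the PMF formula:
P(X = 10) = 0.123567

Rounded to 4 decimal places: 0.1236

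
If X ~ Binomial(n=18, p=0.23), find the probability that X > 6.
0.097393

We have X ~ Binomial(n=18, p=0.23).

P(X > 6) = 1 - P(X ≤ 6)
                = 1 - F(6)
                = 1 - 0.902607
                = 0.097393

So there's approximately a 9.7% chance that X exceeds 6.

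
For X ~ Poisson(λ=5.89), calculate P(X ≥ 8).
0.241020

We have X ~ Poisson(λ=5.89).

For discrete distributions, P(X ≥ 8) = 1 - P(X ≤ 7).

P(X ≤ 7) = 0.758980
P(X ≥ 8) = 1 - 0.758980 = 0.241020

So there's approximately a 24.1% chance that X is at least 8.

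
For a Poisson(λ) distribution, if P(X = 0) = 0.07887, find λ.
λ = 2.5400

For a Poisson(λ) distribution, the PMF at 0 is:
P(X = 0) = λ^0 e^(-λ) / 0! = e^(-λ)

Given P(X = 0) = 0.07887:
e^(-λ) = 0.07887
-λ = ln(0.07887)
λ = -ln(0.07887) = 2.5400

Verification: e^(-2.5400) = 0.07887 ✓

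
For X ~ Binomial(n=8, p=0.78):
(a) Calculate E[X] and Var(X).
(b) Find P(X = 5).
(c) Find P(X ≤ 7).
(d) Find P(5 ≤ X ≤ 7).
(a) E[X] = 6.2400, Var(X) = 1.3728
(b) P(X = 5) = 0.172159
(c) P(X ≤ 7) = 0.862989
(d) P(5 ≤ X ≤ 7) = 0.786503

We have X ~ Binomial(n=8, p=0.78).

(a) Moments:
E[X] = 6.2400
Var(X) = 1.3728
σ = √Var(X) = 1.1717

(b) Point probability using PMF:
P(X = 5) = 0.172159

(c) Cumulative probability using CDF:
P(X ≤ 7) = F(7) = 0.862989

(d) Range probability:
P(5 ≤ X ≤ 7) = P(X ≤ 7) - P(X ≤ 4)
                   = F(7) - F(4)
                   = 0.862989 - 0.076485
                   = 0.786503

This means approximately 78.7% of outcomes fall in the interval [5, 7].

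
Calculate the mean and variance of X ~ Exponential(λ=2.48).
E[X] = 0.4032, Var(X) = 0.1626

We have X ~ Exponential(λ=2.48).

For an Exponential distribution with λ=2.48:

Expected value:
E[X] = 0.4032

Variance:
Var(X) = 0.1626

Standard deviation:
σ = √Var(X) = 0.4032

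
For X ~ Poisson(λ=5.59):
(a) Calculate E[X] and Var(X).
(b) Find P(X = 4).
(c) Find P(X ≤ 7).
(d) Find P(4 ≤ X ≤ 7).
(a) E[X] = 5.5900, Var(X) = 5.5900
(b) P(X = 4) = 0.151960
(c) P(X ≤ 7) = 0.798241
(d) P(4 ≤ X ≤ 7) = 0.606534

We have X ~ Poisson(λ=5.59).

(a) Moments:
E[X] = 5.5900
Var(X) = 5.5900
σ = √Var(X) = 2.3643

(b) Point probability using PMF:
P(X = 4) = 0.151960

(c) Cumulative probability using CDF:
P(X ≤ 7) = F(7) = 0.798241

(d) Range probability:
P(4 ≤ X ≤ 7) = P(X ≤ 7) - P(X ≤ 3)
                   = F(7) - F(3)
                   = 0.798241 - 0.191707
                   = 0.606534

This means approximately 60.7% of outcomes fall in the interval [4, 7].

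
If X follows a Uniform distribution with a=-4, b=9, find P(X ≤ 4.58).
0.660000

We have X ~ Uniform(a=-4, b=9).

The CDF gives us P(X ≤ k).

Using the CDF:
P(X ≤ 4.58) = 0.660000

This means there's approximately a 66.0% chance that X is at most 4.58.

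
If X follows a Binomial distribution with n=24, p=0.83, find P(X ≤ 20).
0.601422

We have X ~ Binomial(n=24, p=0.83).

The CDF gives us P(X ≤ k).

Using the CDF:
P(X ≤ 20) = 0.601422

This means there's approximately a 60.1% chance that X is at most 20.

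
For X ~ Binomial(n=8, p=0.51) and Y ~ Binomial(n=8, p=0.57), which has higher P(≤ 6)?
X has higher probability (P(X ≤ 6) = 0.9602 > P(Y ≤ 6) = 0.9216)

Compute P(≤ 6) for each distribution:

X ~ Binomial(n=8, p=0.51):
P(X ≤ 6) = 0.9602

Y ~ Binomial(n=8, p=0.57):
P(Y ≤ 6) = 0.9216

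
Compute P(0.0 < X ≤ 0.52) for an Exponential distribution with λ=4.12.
0.882627

We have X ~ Exponential(λ=4.12).

To find P(0.0 < X ≤ 0.52), we use:
P(0.0 < X ≤ 0.52) = P(X ≤ 0.52) - P(X ≤ 0.0)
                 = F(0.52) - F(0.0)
                 = 0.882627 - 0.000000
                 = 0.882627

So there's approximately a 88.3% chance that X falls in this range.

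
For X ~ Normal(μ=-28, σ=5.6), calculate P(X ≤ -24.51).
0.733428

We have X ~ Normal(μ=-28, σ=5.6).

The CDF gives us P(X ≤ k).

Using the CDF:
P(X ≤ -24.51) = 0.733428

This means there's approximately a 73.3% chance that X is at most -24.51.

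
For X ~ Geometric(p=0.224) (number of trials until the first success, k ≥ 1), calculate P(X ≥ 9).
0.131490

We have X ~ Geometric(p=0.224) (number of trials until the first success, k ≥ 1).

For discrete distributions, P(X ≥ 9) = 1 - P(X ≤ 8).

P(X ≤ 8) = 0.868510
P(X ≥ 9) = 1 - 0.868510 = 0.131490

So there's approximately a 13.1% chance that X is at least 9.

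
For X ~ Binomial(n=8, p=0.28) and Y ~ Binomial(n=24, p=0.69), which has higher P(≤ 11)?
X has higher probability (P(X ≤ 11) = 1.0000 > P(Y ≤ 11) = 0.0154)

Compute P(≤ 11) for each distribution:

X ~ Binomial(n=8, p=0.28):
P(X ≤ 11) = 1.0000

Y ~ Binomial(n=24, p=0.69):
P(Y ≤ 11) = 0.0154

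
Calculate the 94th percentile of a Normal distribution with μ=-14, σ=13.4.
6.8340

We have X ~ Normal(μ=-14, σ=13.4).

We want to find x such that P(X ≤ x) = 0.94.

This is the 94th percentile, which means 94% of values fall below this point.

Using the inverse CDF (quantile function):
x = F⁻¹(0.94) = 6.8340

Verification: P(X ≤ 6.8340) = 0.94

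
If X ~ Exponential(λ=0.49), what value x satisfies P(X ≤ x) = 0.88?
4.3271

We have X ~ Exponential(λ=0.49).

We want to find x such that P(X ≤ x) = 0.88.

This is the 88th percentile, which means 88% of values fall below this point.

Using the inverse CDF (quantile function):
x = F⁻¹(0.88) = 4.3271

Verification: P(X ≤ 4.3271) = 0.88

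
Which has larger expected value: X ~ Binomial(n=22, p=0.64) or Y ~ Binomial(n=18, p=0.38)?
X has larger mean (14.0800 > 6.8400)

Compute the expected value for each distribution:

X ~ Binomial(n=22, p=0.64):
E[X] = 14.0800

Y ~ Binomial(n=18, p=0.38):
E[Y] = 6.8400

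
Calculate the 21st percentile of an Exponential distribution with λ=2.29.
0.1029

We have X ~ Exponential(λ=2.29).

We want to find x such that P(X ≤ x) = 0.21.

This is the 21st percentile, which means 21% of values fall below this point.

Using the inverse CDF (quantile function):
x = F⁻¹(0.21) = 0.1029

Verification: P(X ≤ 0.1029) = 0.21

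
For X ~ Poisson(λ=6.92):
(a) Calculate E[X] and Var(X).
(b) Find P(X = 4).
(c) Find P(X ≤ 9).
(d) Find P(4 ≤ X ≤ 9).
(a) E[X] = 6.9200, Var(X) = 6.9200
(b) P(X = 4) = 0.094383
(c) P(X ≤ 9) = 0.838515
(d) P(4 ≤ X ≤ 9) = 0.752482

We have X ~ Poisson(λ=6.92).

(a) Moments:
E[X] = 6.9200
Var(X) = 6.9200
σ = √Var(X) = 2.6306

(b) Point probability using PMF:
P(X = 4) = 0.094383

(c) Cumulative probability using CDF:
P(X ≤ 9) = F(9) = 0.838515

(d) Range probability:
P(4 ≤ X ≤ 9) = P(X ≤ 9) - P(X ≤ 3)
                   = F(9) - F(3)
                   = 0.838515 - 0.086032
                   = 0.752482

This means approximately 75.2% of outcomes fall in the interval [4, 9].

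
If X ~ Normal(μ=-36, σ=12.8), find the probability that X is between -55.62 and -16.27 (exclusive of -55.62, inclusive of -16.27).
0.875730

We have X ~ Normal(μ=-36, σ=12.8).

To find P(-55.62 < X ≤ -16.27), we use:
P(-55.62 < X ≤ -16.27) = P(X ≤ -16.27) - P(X ≤ -55.62)
                 = F(-16.27) - F(-55.62)
                 = 0.938391 - 0.062661
                 = 0.875730

So there's approximately a 87.6% chance that X falls in this range.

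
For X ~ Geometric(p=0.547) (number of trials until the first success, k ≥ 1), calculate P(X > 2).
0.205209

We have X ~ Geometric(p=0.547) (number of trials until the first success, k ≥ 1).

P(X > 2) = 1 - P(X ≤ 2)
                = 1 - F(2)
                = 1 - 0.794791
                = 0.205209

So there's approximately a 20.5% chance that X exceeds 2.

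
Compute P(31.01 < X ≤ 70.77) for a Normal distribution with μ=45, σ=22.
0.616856

We have X ~ Normal(μ=45, σ=22).

To find P(31.01 < X ≤ 70.77), we use:
P(31.01 < X ≤ 70.77) = P(X ≤ 70.77) - P(X ≤ 31.01)
                 = F(70.77) - F(31.01)
                 = 0.879274 - 0.262418
                 = 0.616856

So there's approximately a 61.7% chance that X falls in this range.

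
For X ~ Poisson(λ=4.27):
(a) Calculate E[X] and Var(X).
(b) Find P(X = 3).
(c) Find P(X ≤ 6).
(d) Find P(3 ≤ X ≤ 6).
(a) E[X] = 4.2700, Var(X) = 4.2700
(b) P(X = 3) = 0.181424
(c) P(X ≤ 6) = 0.859343
(d) P(3 ≤ X ≤ 6) = 0.658194

We have X ~ Poisson(λ=4.27).

(a) Moments:
E[X] = 4.2700
Var(X) = 4.2700
σ = √Var(X) = 2.0664

(b) Point probability using PMF:
P(X = 3) = 0.181424

(c) Cumulative probability using CDF:
P(X ≤ 6) = F(6) = 0.859343

(d) Range probability:
P(3 ≤ X ≤ 6) = P(X ≤ 6) - P(X ≤ 2)
                   = F(6) - F(2)
                   = 0.859343 - 0.201148
                   = 0.658194

This means approximately 65.8% of outcomes fall in the interval [3, 6].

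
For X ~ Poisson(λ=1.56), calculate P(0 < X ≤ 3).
0.716466

We have X ~ Poisson(λ=1.56).

To find P(0 < X ≤ 3), we use:
P(0 < X ≤ 3) = P(X ≤ 3) - P(X ≤ 0)
                 = F(3) - F(0)
                 = 0.926603 - 0.210136
                 = 0.716466

So there's approximately a 71.6% chance that X falls in this range.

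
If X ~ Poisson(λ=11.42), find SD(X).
3.3793

We have X ~ Poisson(λ=11.42).

For a Poisson distribution with λ=11.42:
σ = √Var(X) = 3.3793

The standard deviation is the square root of the variance.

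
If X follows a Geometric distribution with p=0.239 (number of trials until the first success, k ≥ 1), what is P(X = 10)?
0.020458

We have X ~ Geometric(p=0.239) (number of trials until the first success, k ≥ 1).

For a Geometric distribution, the PMF gives us the probability of each outcome.

Using the PMF formula:
P(X = 10) = 0.020458

Rounded to 4 decimal places: 0.0205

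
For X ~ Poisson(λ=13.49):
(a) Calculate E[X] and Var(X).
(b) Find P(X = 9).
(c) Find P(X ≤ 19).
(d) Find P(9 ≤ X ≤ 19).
(a) E[X] = 13.4900, Var(X) = 13.4900
(b) P(X = 9) = 0.056456
(c) P(X ≤ 19) = 0.942465
(d) P(9 ≤ X ≤ 19) = 0.863093

We have X ~ Poisson(λ=13.49).

(a) Moments:
E[X] = 13.4900
Var(X) = 13.4900
σ = √Var(X) = 3.6729

(b) Point probability using PMF:
P(X = 9) = 0.056456

(c) Cumulative probability using CDF:
P(X ≤ 19) = F(19) = 0.942465

(d) Range probability:
P(9 ≤ X ≤ 19) = P(X ≤ 19) - P(X ≤ 8)
                   = F(19) - F(8)
                   = 0.942465 - 0.079371
                   = 0.863093

This means approximately 86.3% of outcomes fall in the interval [9, 19].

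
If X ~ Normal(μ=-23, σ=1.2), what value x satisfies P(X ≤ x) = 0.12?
-24.4100

We have X ~ Normal(μ=-23, σ=1.2).

We want to find x such that P(X ≤ x) = 0.12.

This is the 12th percentile, which means 12% of values fall below this point.

Using the inverse CDF (quantile function):
x = F⁻¹(0.12) = -24.4100

Verification: P(X ≤ -24.4100) = 0.12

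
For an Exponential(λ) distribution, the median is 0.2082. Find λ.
λ = 3.3292

For X ~ Exponential(λ), the CDF is F(x) = 1 - e^(-λx).
The median m satisfies F(m) = 0.5:
1 - e^(-λm) = 0.5
e^(-λm) = 0.5
λm = ln(2)
m = ln(2) / λ

Given m = 0.2082:
λ = ln(2) / 0.2082 = 0.693147 / 0.2082 = 3.3292

Verification: ln(2) / 3.3292 = 0.2082 ✓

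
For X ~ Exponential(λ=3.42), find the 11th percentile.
0.0341

We have X ~ Exponential(λ=3.42).

We want to find x such that P(X ≤ x) = 0.11.

This is the 11th percentile, which means 11% of values fall below this point.

Using the inverse CDF (quantile function):
x = F⁻¹(0.11) = 0.0341

Verification: P(X ≤ 0.0341) = 0.11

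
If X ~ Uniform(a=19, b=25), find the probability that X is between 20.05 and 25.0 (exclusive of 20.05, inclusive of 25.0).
0.825000

We have X ~ Uniform(a=19, b=25).

To find P(20.05 < X ≤ 25.0), we use:
P(20.05 < X ≤ 25.0) = P(X ≤ 25.0) - P(X ≤ 20.05)
                 = F(25.0) - F(20.05)
                 = 1.000000 - 0.175000
                 = 0.825000

So there's approximately a 82.5% chance that X falls in this range.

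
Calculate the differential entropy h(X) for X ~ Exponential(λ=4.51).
-0.5063 nats

We have X ~ Exponential(λ=4.51).

The differential entropy measures the uncertainty or information content of the distribution.

For an Exponential distribution with λ=4.51:
h(X) = -0.5063 nats

(In bits, this would be -0.7304 bits.)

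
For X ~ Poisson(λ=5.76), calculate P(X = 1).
0.018150

We have X ~ Poisson(λ=5.76).

For a Poisson distribution, the PMF gives us the probability of each outcome.

Using the PMF formula:
P(X = 1) = 0.018150

Rounded to 4 decimal places: 0.0182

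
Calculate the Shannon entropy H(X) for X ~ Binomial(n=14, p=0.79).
1.8223 nats

We have X ~ Binomial(n=14, p=0.79).

The Shannon entropy measures the uncertainty or information content of the distribution.

For a Binomial distribution with n=14, p=0.79:
H(X) = 1.8223 nats

(In bits, this would be 2.6290 bits.)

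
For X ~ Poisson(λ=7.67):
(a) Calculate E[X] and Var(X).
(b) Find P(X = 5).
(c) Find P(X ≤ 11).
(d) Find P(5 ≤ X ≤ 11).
(a) E[X] = 7.6700, Var(X) = 7.6700
(b) P(X = 5) = 0.103218
(c) P(X ≤ 11) = 0.910415
(d) P(5 ≤ X ≤ 11) = 0.790266

We have X ~ Poisson(λ=7.67).

(a) Moments:
E[X] = 7.6700
Var(X) = 7.6700
σ = √Var(X) = 2.7695

(b) Point probability using PMF:
P(X = 5) = 0.103218

(c) Cumulative probability using CDF:
P(X ≤ 11) = F(11) = 0.910415

(d) Range probability:
P(5 ≤ X ≤ 11) = P(X ≤ 11) - P(X ≤ 4)
                   = F(11) - F(4)
                   = 0.910415 - 0.120149
                   = 0.790266

This means approximately 79.0% of outcomes fall in the interval [5, 11].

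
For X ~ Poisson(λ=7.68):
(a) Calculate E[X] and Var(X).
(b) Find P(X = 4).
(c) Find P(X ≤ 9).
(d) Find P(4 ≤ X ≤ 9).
(a) E[X] = 7.6800, Var(X) = 7.6800
(b) P(X = 4) = 0.066966
(c) P(X ≤ 9) = 0.755451
(d) P(4 ≤ X ≤ 9) = 0.702939

We have X ~ Poisson(λ=7.68).

(a) Moments:
E[X] = 7.6800
Var(X) = 7.6800
σ = √Var(X) = 2.7713

(b) Point probability using PMF:
P(X = 4) = 0.066966

(c) Cumulative probability using CDF:
P(X ≤ 9) = F(9) = 0.755451

(d) Range probability:
P(4 ≤ X ≤ 9) = P(X ≤ 9) - P(X ≤ 3)
                   = F(9) - F(3)
                   = 0.755451 - 0.052512
                   = 0.702939

This means approximately 70.3% of outcomes fall in the interval [4, 9].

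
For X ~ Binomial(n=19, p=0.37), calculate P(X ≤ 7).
0.595730

We have X ~ Binomial(n=19, p=0.37).

The CDF gives us P(X ≤ k).

Using the CDF:
P(X ≤ 7) = 0.595730

This means there's approximately a 59.6% chance that X is at most 7.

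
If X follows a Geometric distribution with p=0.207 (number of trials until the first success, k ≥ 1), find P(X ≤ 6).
0.751321

We have X ~ Geometric(p=0.207) (number of trials until the first success, k ≥ 1).

The CDF gives us P(X ≤ k).

Using the CDF:
P(X ≤ 6) = 0.751321

This means there's approximately a 75.1% chance that X is at most 6.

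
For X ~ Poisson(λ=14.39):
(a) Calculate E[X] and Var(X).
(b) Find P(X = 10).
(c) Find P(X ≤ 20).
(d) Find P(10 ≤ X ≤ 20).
(a) E[X] = 14.3900, Var(X) = 14.3900
(b) P(X = 10) = 0.059067
(c) P(X ≤ 20) = 0.939985
(d) P(10 ≤ X ≤ 20) = 0.847802

We have X ~ Poisson(λ=14.39).

(a) Moments:
E[X] = 14.3900
Var(X) = 14.3900
σ = √Var(X) = 3.7934

(b) Point probability using PMF:
P(X = 10) = 0.059067

(c) Cumulative probability using CDF:
P(X ≤ 20) = F(20) = 0.939985

(d) Range probability:
P(10 ≤ X ≤ 20) = P(X ≤ 20) - P(X ≤ 9)
                   = F(20) - F(9)
                   = 0.939985 - 0.092182
                   = 0.847802

This means approximately 84.8% of outcomes fall in the interval [10, 20].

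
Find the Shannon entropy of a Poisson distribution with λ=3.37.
1.9947 nats

We have X ~ Poisson(λ=3.37).

The Shannon entropy measures the uncertainty or information content of the distribution.

For a Poisson distribution with λ=3.37:
H(X) = 1.9947 nats

(In bits, this would be 2.8778 bits.)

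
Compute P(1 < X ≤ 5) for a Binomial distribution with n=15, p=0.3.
0.686354

We have X ~ Binomial(n=15, p=0.3).

To find P(1 < X ≤ 5), we use:
P(1 < X ≤ 5) = P(X ≤ 5) - P(X ≤ 1)
                 = F(5) - F(1)
                 = 0.721621 - 0.035268
                 = 0.686354

So there's approximately a 68.6% chance that X falls in this range.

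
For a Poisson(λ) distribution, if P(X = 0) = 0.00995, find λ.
λ = 4.6102

For a Poisson(λ) distribution, the PMF at 0 is:
P(X = 0) = λ^0 e^(-λ) / 0! = e^(-λ)

Given P(X = 0) = 0.00995:
e^(-λ) = 0.00995
-λ = ln(0.00995)
λ = -ln(0.00995) = 4.6102

Verification: e^(-4.6102) = 0.00995 ✓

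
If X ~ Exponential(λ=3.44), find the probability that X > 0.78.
0.068344

We have X ~ Exponential(λ=3.44).

P(X > 0.78) = 1 - P(X ≤ 0.78)
                = 1 - F(0.78)
                = 1 - 0.931656
                = 0.068344

So there's approximately a 6.8% chance that X exceeds 0.78.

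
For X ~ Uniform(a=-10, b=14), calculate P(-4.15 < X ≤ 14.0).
0.756250

We have X ~ Uniform(a=-10, b=14).

To find P(-4.15 < X ≤ 14.0), we use:
P(-4.15 < X ≤ 14.0) = P(X ≤ 14.0) - P(X ≤ -4.15)
                 = F(14.0) - F(-4.15)
                 = 1.000000 - 0.243750
                 = 0.756250

So there's approximately a 75.6% chance that X falls in this range.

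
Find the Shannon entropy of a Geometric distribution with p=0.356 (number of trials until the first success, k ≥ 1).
1.8289 nats

We have X ~ Geometric(p=0.356) (number of trials until the first success, k ≥ 1).

The Shannon entropy measures the uncertainty or information content of the distribution.

For a Geometric distribution with p=0.356 (number of trials until the first success, k ≥ 1):
H(X) = 1.8289 nats

(In bits, this would be 2.6385 bits.)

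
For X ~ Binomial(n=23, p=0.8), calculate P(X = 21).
0.093341

We have X ~ Binomial(n=23, p=0.8).

For a Binomial distribution, the PMF gives us the probability of each outcome.

Using the PMF formula:
P(X = 21) = 0.093341

Rounded to 4 decimal places: 0.0933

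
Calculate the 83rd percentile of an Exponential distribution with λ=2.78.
0.6374

We have X ~ Exponential(λ=2.78).

We want to find x such that P(X ≤ x) = 0.83.

This is the 83rd percentile, which means 83% of values fall below this point.

Using the inverse CDF (quantile function):
x = F⁻¹(0.83) = 0.6374

Verification: P(X ≤ 0.6374) = 0.83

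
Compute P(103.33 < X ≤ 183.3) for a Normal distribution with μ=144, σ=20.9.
0.944141

We have X ~ Normal(μ=144, σ=20.9).

To find P(103.33 < X ≤ 183.3), we use:
P(103.33 < X ≤ 183.3) = P(X ≤ 183.3) - P(X ≤ 103.33)
                 = F(183.3) - F(103.33)
                 = 0.969972 - 0.025831
                 = 0.944141

So there's approximately a 94.4% chance that X falls in this range.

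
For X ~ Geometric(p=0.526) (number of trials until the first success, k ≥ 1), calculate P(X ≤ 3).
0.893504

We have X ~ Geometric(p=0.526) (number of trials until the first success, k ≥ 1).

The CDF gives us P(X ≤ k).

Using the CDF:
P(X ≤ 3) = 0.893504

This means there's approximately a 89.4% chance that X is at most 3.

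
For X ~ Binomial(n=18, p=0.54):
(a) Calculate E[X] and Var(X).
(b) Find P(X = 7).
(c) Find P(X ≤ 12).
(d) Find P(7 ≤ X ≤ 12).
(a) E[X] = 9.7200, Var(X) = 4.4712
(b) P(X = 7) = 0.083147
(c) P(X ≤ 12) = 0.907222
(d) P(7 ≤ X ≤ 12) = 0.843398

We have X ~ Binomial(n=18, p=0.54).

(a) Moments:
E[X] = 9.7200
Var(X) = 4.4712
σ = √Var(X) = 2.1145

(b) Point probability using PMF:
P(X = 7) = 0.083147

(c) Cumulative probability using CDF:
P(X ≤ 12) = F(12) = 0.907222

(d) Range probability:
P(7 ≤ X ≤ 12) = P(X ≤ 12) - P(X ≤ 6)
                   = F(12) - F(6)
                   = 0.907222 - 0.063824
                   = 0.843398

This means approximately 84.3% of outcomes fall in the interval [7, 12].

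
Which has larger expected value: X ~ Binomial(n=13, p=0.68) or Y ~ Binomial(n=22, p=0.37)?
X has larger mean (8.8400 > 8.1400)

Compute the expected value for each distribution:

X ~ Binomial(n=13, p=0.68):
E[X] = 8.8400

Y ~ Binomial(n=22, p=0.37):
E[Y] = 8.1400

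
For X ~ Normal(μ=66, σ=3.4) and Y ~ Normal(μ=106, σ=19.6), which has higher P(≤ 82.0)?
X has higher probability (P(X ≤ 82.0) = 1.0000 > P(Y ≤ 82.0) = 0.1104)

Compute P(≤ 82.0) for each distribution:

X ~ Normal(μ=66, σ=3.4):
P(X ≤ 82.0) = 1.0000

Y ~ Normal(μ=106, σ=19.6):
P(Y ≤ 82.0) = 0.1104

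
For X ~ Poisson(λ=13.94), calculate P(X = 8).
0.031226

We have X ~ Poisson(λ=13.94).

For a Poisson distribution, the PMF gives us the probability of each outcome.

Using the PMF formula:
P(X = 8) = 0.031226

Rounded to 4 decimal places: 0.0312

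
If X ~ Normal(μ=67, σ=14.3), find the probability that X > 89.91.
0.054567

We have X ~ Normal(μ=67, σ=14.3).

P(X > 89.91) = 1 - P(X ≤ 89.91)
                = 1 - F(89.91)
                = 1 - 0.945433
                = 0.054567

So there's approximately a 5.5% chance that X exceeds 89.91.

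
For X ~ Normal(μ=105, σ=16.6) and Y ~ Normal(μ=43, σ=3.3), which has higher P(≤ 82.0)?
Y has higher probability (P(Y ≤ 82.0) = 1.0000 > P(X ≤ 82.0) = 0.0829)

Compute P(≤ 82.0) for each distribution:

X ~ Normal(μ=105, σ=16.6):
P(X ≤ 82.0) = 0.0829

Y ~ Normal(μ=43, σ=3.3):
P(Y ≤ 82.0) = 1.0000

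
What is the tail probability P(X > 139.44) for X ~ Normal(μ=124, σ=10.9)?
0.078313

We have X ~ Normal(μ=124, σ=10.9).

P(X > 139.44) = 1 - P(X ≤ 139.44)
                = 1 - F(139.44)
                = 1 - 0.921687
                = 0.078313

So there's approximately a 7.8% chance that X exceeds 139.44.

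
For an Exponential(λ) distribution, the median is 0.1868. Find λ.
λ = 3.7106

For X ~ Exponential(λ), the CDF is F(x) = 1 - e^(-λx).
The median m satisfies F(m) = 0.5:
1 - e^(-λm) = 0.5
e^(-λm) = 0.5
λm = ln(2)
m = ln(2) / λ

Given m = 0.1868:
λ = ln(2) / 0.1868 = 0.693147 / 0.1868 = 3.7106

Verification: ln(2) / 3.7106 = 0.1868 ✓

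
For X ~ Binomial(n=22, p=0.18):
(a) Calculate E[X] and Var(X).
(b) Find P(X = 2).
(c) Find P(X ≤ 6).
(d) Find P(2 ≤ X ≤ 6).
(a) E[X] = 3.9600, Var(X) = 3.2472
(b) P(X = 2) = 0.141395
(c) P(X ≤ 6) = 0.914651
(d) P(2 ≤ X ≤ 6) = 0.840603

We have X ~ Binomial(n=22, p=0.18).

(a) Moments:
E[X] = 3.9600
Var(X) = 3.2472
σ = √Var(X) = 1.8020

(b) Point probability using PMF:
P(X = 2) = 0.141395

(c) Cumulative probability using CDF:
P(X ≤ 6) = F(6) = 0.914651

(d) Range probability:
P(2 ≤ X ≤ 6) = P(X ≤ 6) - P(X ≤ 1)
                   = F(6) - F(1)
                   = 0.914651 - 0.074049
                   = 0.840603

This means approximately 84.1% of outcomes fall in the interval [2, 6].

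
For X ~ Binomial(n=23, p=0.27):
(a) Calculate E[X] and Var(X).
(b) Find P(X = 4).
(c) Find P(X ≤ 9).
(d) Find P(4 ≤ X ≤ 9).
(a) E[X] = 6.2100, Var(X) = 4.5333
(b) P(X = 4) = 0.119063
(c) P(X ≤ 9) = 0.934377
(d) P(4 ≤ X ≤ 9) = 0.838297

We have X ~ Binomial(n=23, p=0.27).

(a) Moments:
E[X] = 6.2100
Var(X) = 4.5333
σ = √Var(X) = 2.1292

(b) Point probability using PMF:
P(X = 4) = 0.119063

(c) Cumulative probability using CDF:
P(X ≤ 9) = F(9) = 0.934377

(d) Range probability:
P(4 ≤ X ≤ 9) = P(X ≤ 9) - P(X ≤ 3)
                   = F(9) - F(3)
                   = 0.934377 - 0.096080
                   = 0.838297

This means approximately 83.8% of outcomes fall in the interval [4, 9].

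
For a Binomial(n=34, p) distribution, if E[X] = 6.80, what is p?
p = 0.2

For a Binomial(n, p) distribution:
E[X] = n × p

Given n = 34 and E[X] = 6.80:
6.80 = 34 × p
p = 6.80 / 34 = 0.2

Verification: Binomial(34, 0.2) has E[X] = 6.80 ✓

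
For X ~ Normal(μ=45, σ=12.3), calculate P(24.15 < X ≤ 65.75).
0.909171

We have X ~ Normal(μ=45, σ=12.3).

To find P(24.15 < X ≤ 65.75), we use:
P(24.15 < X ≤ 65.75) = P(X ≤ 65.75) - P(X ≤ 24.15)
                 = F(65.75) - F(24.15)
                 = 0.954198 - 0.045026
                 = 0.909171

So there's approximately a 90.9% chance that X falls in this range.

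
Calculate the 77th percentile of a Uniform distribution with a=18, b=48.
41.1000

We have X ~ Uniform(a=18, b=48).

We want to find x such that P(X ≤ x) = 0.77.

This is the 77th percentile, which means 77% of values fall below this point.

Using the inverse CDF (quantile function):
x = F⁻¹(0.77) = 41.1000

Verification: P(X ≤ 41.1000) = 0.77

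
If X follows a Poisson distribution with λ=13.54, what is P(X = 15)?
0.094936

We have X ~ Poisson(λ=13.54).

For a Poisson distribution, the PMF gives us the probability of each outcome.

Using the PMF formula:
P(X = 15) = 0.094936

Rounded to 4 decimal places: 0.0949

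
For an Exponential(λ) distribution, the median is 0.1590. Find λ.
λ = 4.3594

For X ~ Exponential(λ), the CDF is F(x) = 1 - e^(-λx).
The median m satisfies F(m) = 0.5:
1 - e^(-λm) = 0.5
e^(-λm) = 0.5
λm = ln(2)
m = ln(2) / λ

Given m = 0.1590:
λ = ln(2) / 0.1590 = 0.693147 / 0.1590 = 4.3594

Verification: ln(2) / 4.3594 = 0.1590 ✓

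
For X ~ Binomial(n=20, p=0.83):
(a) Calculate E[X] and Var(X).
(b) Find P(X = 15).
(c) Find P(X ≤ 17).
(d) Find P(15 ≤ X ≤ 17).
(a) E[X] = 16.6000, Var(X) = 2.8220
(b) P(X = 15) = 0.134543
(c) P(X ≤ 17) = 0.685414
(d) P(15 ≤ X ≤ 17) = 0.575638

We have X ~ Binomial(n=20, p=0.83).

(a) Moments:
E[X] = 16.6000
Var(X) = 2.8220
σ = √Var(X) = 1.6799

(b) Point probability using PMF:
P(X = 15) = 0.134543

(c) Cumulative probability using CDF:
P(X ≤ 17) = F(17) = 0.685414

(d) Range probability:
P(15 ≤ X ≤ 17) = P(X ≤ 17) - P(X ≤ 14)
                   = F(17) - F(14)
                   = 0.685414 - 0.109776
                   = 0.575638

This means approximately 57.6% of outcomes fall in the interval [15, 17].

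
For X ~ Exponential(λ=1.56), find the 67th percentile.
0.7107

We have X ~ Exponential(λ=1.56).

We want to find x such that P(X ≤ x) = 0.67.

This is the 67th percentile, which means 67% of values fall below this point.

Using the inverse CDF (quantile function):
x = F⁻¹(0.67) = 0.7107

Verification: P(X ≤ 0.7107) = 0.67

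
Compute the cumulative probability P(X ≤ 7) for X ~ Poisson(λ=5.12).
0.853798

We have X ~ Poisson(λ=5.12).

The CDF gives us P(X ≤ k).

Using the CDF:
P(X ≤ 7) = 0.853798

This means there's approximately a 85.4% chance that X is at most 7.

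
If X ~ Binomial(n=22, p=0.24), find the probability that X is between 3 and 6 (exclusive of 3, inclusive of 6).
0.547732

We have X ~ Binomial(n=22, p=0.24).

To find P(3 < X ≤ 6), we use:
P(3 < X ≤ 6) = P(X ≤ 6) - P(X ≤ 3)
                 = F(6) - F(3)
                 = 0.737471 - 0.189740
                 = 0.547732

So there's approximately a 54.8% chance that X falls in this range.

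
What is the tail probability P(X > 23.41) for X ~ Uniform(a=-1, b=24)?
0.023600

We have X ~ Uniform(a=-1, b=24).

P(X > 23.41) = 1 - P(X ≤ 23.41)
                = 1 - F(23.41)
                = 1 - 0.976400
                = 0.023600

So there's approximately a 2.4% chance that X exceeds 23.41.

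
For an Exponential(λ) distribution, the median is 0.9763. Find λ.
λ = 0.7100

For X ~ Exponential(λ), the CDF is F(x) = 1 - e^(-λx).
The median m satisfies F(m) = 0.5:
1 - e^(-λm) = 0.5
e^(-λm) = 0.5
λm = ln(2)
m = ln(2) / λ

Given m = 0.9763:
λ = ln(2) / 0.9763 = 0.693147 / 0.9763 = 0.7100

Verification: ln(2) / 0.7100 = 0.9763 ✓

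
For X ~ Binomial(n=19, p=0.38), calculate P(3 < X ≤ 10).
0.903422

We have X ~ Binomial(n=19, p=0.38).

To find P(3 < X ≤ 10), we use:
P(3 < X ≤ 10) = P(X ≤ 10) - P(X ≤ 3)
                 = F(10) - F(3)
                 = 0.937505 - 0.034083
                 = 0.903422

So there's approximately a 90.3% chance that X falls in this range.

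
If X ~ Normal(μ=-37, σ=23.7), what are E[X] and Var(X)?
E[X] = -37.0000, Var(X) = 561.6900

We have X ~ Normal(μ=-37, σ=23.7).

For a Normal distribution with μ=-37, σ=23.7:

Expected value:
E[X] = -37.0000

Variance:
Var(X) = 561.6900

Standard deviation:
σ = √Var(X) = 23.7000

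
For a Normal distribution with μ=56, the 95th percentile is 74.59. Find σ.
σ = 11.3019

For X ~ Normal(μ, σ), the p-th percentile satisfies x = μ + z_p × σ,
where z_p = Φ⁻¹(p) is the standard normal quantile.

Step 1: z_{0.95} = Φ⁻¹(0.95) = 1.6449

Step 2: Solve for σ:
74.59 = 56 + 1.6449 × σ
σ = (74.59 - 56) / 1.6449
σ = 18.59 / 1.6449
σ = 11.3019

Verification: μ + z × σ = 56 + 1.6449 × 11.3019 = 74.59 ✓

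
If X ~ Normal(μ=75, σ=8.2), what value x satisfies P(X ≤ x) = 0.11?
64.9425

We have X ~ Normal(μ=75, σ=8.2).

We want to find x such that P(X ≤ x) = 0.11.

This is the 11th percentile, which means 11% of values fall below this point.

Using the inverse CDF (quantile function):
x = F⁻¹(0.11) = 64.9425

Verification: P(X ≤ 64.9425) = 0.11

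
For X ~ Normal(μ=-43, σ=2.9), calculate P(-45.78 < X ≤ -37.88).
0.792387

We have X ~ Normal(μ=-43, σ=2.9).

To find P(-45.78 < X ≤ -37.88), we use:
P(-45.78 < X ≤ -37.88) = P(X ≤ -37.88) - P(X ≤ -45.78)
                 = F(-37.88) - F(-45.78)
                 = 0.961262 - 0.168875
                 = 0.792387

So there's approximately a 79.2% chance that X falls in this range.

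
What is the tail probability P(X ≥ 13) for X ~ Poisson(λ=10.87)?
0.297165

We have X ~ Poisson(λ=10.87).

For discrete distributions, P(X ≥ 13) = 1 - P(X ≤ 12).

P(X ≤ 12) = 0.702835
P(X ≥ 13) = 1 - 0.702835 = 0.297165

So there's approximately a 29.7% chance that X is at least 13.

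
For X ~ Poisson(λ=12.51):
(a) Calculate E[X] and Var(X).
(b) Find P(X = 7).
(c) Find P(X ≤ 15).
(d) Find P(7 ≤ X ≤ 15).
(a) E[X] = 12.5100, Var(X) = 12.5100
(b) P(X = 7) = 0.035103
(c) P(X ≤ 15) = 0.805218
(d) P(7 ≤ X ≤ 15) = 0.770848

We have X ~ Poisson(λ=12.51).

(a) Moments:
E[X] = 12.5100
Var(X) = 12.5100
σ = √Var(X) = 3.5369

(b) Point probability using PMF:
P(X = 7) = 0.035103

(c) Cumulative probability using CDF:
P(X ≤ 15) = F(15) = 0.805218

(d) Range probability:
P(7 ≤ X ≤ 15) = P(X ≤ 15) - P(X ≤ 6)
                   = F(15) - F(6)
                   = 0.805218 - 0.034370
                   = 0.770848

This means approximately 77.1% of outcomes fall in the interval [7, 15].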